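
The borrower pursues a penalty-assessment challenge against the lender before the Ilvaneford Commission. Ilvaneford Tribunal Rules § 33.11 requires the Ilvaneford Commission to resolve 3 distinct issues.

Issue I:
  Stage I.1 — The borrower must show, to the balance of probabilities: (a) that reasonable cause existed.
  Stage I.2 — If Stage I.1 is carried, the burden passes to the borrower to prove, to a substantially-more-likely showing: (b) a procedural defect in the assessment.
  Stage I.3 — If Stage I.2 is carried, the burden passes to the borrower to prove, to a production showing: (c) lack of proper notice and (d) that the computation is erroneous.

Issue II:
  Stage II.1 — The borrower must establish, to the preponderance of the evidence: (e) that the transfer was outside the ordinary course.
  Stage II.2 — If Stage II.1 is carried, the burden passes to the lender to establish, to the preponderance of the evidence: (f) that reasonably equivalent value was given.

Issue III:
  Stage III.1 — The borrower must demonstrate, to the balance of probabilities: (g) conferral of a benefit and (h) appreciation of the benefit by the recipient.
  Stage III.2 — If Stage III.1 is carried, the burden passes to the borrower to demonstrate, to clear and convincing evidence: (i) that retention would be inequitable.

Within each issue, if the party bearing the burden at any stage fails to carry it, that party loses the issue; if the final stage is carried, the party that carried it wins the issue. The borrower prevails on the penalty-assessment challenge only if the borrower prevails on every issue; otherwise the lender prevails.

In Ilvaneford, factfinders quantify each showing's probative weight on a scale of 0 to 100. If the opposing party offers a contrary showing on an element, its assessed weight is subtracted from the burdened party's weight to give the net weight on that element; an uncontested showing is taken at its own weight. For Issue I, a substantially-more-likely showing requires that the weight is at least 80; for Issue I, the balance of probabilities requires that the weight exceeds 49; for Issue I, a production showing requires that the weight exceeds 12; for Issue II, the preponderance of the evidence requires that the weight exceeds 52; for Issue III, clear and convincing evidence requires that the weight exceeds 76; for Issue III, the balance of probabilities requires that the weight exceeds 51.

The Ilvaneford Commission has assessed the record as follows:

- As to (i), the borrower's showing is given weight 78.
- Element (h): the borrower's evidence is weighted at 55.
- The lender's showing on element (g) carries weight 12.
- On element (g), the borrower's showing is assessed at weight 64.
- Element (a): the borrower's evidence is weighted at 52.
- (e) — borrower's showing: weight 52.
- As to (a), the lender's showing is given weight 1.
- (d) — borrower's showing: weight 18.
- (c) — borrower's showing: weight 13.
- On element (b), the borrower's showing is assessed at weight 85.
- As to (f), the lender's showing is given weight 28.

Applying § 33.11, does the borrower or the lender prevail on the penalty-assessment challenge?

lender

— Issue I —
Stage I.1 (borrower, the balance of probabilities, weight exceeds 49): (a) net 52−1=51 > 49 — meets.
  All elements met. The borrower retains the burden for Stage I.2.
Stage I.2 (borrower, a substantially-more-likely showing, weight is at least 80): (b) 85 ≥ 80 — meets.
  All elements met. The borrower retains the burden for Stage I.3.
Stage I.3 (borrower, a production showing, weight exceeds 12): (c) 13 > 12 — meets; (d) 18 > 12 — meets.
  The borrower carries the last stage.
Every stage carried; the borrower prevails on this issue.
— Issue II —
Stage II.1 (borrower, the preponderance of the evidence, weight exceeds 52): (e) 52 ≤ 52 — fails.
  Stage II.1 not carried; the borrower fails its burden.
So the lender prevails on this issue.
— Issue III —
Stage III.1 — burden on borrower; standard: the balance of probabilities (weight exceeds 51).
    (g): 64 − 12 = 52 > 51 [met]
    (h): 55 > 51 [met]
  Stage III.1 carried; the burden remains with the borrower.
Stage III.2 — burden on borrower; standard: clear and convincing evidence (weight exceeds 76).
    (i): 78 > 76 [met]
  The borrower carries the last stage.
Every stage carried; the borrower prevails on this issue.
Per-issue: Issue I → borrower; Issue II → lender; Issue III → borrower. The borrower must prevail on every issue; overall, the lender prevails.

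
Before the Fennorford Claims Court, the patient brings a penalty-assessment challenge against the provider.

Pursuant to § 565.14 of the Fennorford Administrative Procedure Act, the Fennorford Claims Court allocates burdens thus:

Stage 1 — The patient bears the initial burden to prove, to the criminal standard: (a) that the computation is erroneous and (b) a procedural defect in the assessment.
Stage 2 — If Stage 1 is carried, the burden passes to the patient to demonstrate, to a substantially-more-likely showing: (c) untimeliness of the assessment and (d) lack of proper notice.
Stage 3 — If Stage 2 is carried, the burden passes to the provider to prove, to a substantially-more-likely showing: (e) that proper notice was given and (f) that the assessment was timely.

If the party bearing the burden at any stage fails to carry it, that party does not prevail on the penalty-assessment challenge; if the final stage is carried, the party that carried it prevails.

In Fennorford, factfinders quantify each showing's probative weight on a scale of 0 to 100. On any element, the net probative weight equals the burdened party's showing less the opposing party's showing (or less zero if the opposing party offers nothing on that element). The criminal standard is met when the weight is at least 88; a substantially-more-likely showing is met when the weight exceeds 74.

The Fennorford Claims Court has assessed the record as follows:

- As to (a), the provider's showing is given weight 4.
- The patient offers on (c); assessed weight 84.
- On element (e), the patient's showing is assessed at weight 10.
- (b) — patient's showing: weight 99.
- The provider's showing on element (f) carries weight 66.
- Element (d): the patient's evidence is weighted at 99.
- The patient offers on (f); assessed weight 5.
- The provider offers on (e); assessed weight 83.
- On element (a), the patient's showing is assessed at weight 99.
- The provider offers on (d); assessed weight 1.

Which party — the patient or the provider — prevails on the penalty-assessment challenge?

patient

Stage 1 — burden on patient; standard: the criminal standard (weight is at least 88).
    (a): 99 − 4 = 95 ≥ 88 [met]
    (b): 99 ≥ 88 [met]
  All elements met. The patient retains the burden for Stage 2.
Stage 2 — burden on patient; standard: a substantially-more-likely showing (weight exceeds 74).
    (c): 84 > 74 [met]
    (d): 99 − 1 = 98 > 74 [met]
  Stage 2 is satisfied; the onus moves to the provider.
Stage 3 — burden on provider; standard: a substantially-more-likely showing (weight exceeds 74).
    (e): 83 − 10 = 73 ≤ 74 [not met]
    (f): 66 − 5 = 61 ≤ 74 [not met]
  The provider does not carry Stage 3.
The patient prevails.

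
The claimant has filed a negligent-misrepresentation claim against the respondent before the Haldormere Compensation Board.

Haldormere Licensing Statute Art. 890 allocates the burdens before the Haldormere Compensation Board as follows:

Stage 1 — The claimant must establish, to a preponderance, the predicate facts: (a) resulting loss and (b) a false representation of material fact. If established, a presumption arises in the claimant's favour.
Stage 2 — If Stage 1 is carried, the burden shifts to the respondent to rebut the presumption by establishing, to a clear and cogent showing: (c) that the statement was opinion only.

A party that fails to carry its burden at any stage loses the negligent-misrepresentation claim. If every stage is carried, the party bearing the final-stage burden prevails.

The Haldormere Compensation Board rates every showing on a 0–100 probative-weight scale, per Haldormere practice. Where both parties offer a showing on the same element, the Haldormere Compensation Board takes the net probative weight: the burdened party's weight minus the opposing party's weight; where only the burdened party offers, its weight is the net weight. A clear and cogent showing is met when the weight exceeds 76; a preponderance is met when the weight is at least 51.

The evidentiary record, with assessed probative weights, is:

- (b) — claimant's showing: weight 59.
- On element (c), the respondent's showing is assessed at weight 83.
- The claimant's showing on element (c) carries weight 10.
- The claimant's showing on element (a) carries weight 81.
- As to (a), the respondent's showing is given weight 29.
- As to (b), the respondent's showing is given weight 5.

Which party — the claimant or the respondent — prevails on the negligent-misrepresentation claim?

At Stage 1 the claimant must meet a preponderance (weight is at least 51): on (a) the weight is 81 less the opposing 29 gives net 52, ≥ 51, so (a) meets the standard; on (b) the weight is 59 less the opposing 5 gives net 54, which does reach 51, so (b) meets the standard.
  Stage 1 is satisfied; the onus moves to the respondent.
At Stage 2 the respondent must meet a clear and cogent showing (weight exceeds 76): on (c) the weight is 83 less the opposing 10 gives net 73, ≤ 76, so (c) does not meet the standard.
  Stage 2 not carried; the respondent fails its burden.
So the claimant prevails.

claimant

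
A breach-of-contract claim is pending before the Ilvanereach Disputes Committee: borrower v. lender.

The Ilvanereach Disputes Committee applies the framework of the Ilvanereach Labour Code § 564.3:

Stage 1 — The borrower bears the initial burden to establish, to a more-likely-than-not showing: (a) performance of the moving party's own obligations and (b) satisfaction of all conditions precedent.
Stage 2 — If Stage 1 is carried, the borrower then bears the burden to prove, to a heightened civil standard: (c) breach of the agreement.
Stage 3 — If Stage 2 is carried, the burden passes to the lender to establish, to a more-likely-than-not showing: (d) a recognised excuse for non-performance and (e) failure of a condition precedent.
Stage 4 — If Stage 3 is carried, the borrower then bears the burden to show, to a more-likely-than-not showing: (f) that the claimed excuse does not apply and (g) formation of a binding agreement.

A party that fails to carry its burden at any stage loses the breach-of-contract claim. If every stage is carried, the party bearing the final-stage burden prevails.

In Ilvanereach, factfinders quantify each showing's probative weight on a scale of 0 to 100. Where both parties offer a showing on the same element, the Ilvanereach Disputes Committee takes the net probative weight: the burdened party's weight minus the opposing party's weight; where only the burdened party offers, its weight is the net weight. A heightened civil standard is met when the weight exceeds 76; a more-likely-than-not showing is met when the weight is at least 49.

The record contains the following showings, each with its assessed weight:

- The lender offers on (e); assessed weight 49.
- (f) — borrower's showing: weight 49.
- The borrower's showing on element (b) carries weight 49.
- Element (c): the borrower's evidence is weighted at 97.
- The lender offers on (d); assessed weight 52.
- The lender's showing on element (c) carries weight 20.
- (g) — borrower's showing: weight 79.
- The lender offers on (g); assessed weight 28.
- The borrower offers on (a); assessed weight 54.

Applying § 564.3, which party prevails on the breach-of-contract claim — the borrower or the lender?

Stage 1 — burden on borrower; standard: a more-likely-than-not showing (weight is at least 49).
    (a): 54 ≥ 49 [met]
    (b): 49 ≥ 49 [met]
  All elements met. The borrower retains the burden for Stage 2.
Stage 2 — burden on borrower; standard: a heightened civil standard (weight exceeds 76).
    (c): 97 − 20 = 77 > 76 [met]
  Stage 2 carried; the burden shifts to the lender.
Stage 3 — burden on lender; standard: a more-likely-than-not showing (weight is at least 49).
    (d): 52 ≥ 49 [met]
    (e): 49 ≥ 49 [met]
  Stage 3 is satisfied; the onus moves to the borrower.
Stage 4 — burden on borrower; standard: a more-likely-than-not showing (weight is at least 49).
    (f): 49 ≥ 49 [met]
    (g): 79 − 28 = 51 ≥ 49 [met]
  The borrower carries the last stage.
With every stage satisfied, the borrower prevails.

borrower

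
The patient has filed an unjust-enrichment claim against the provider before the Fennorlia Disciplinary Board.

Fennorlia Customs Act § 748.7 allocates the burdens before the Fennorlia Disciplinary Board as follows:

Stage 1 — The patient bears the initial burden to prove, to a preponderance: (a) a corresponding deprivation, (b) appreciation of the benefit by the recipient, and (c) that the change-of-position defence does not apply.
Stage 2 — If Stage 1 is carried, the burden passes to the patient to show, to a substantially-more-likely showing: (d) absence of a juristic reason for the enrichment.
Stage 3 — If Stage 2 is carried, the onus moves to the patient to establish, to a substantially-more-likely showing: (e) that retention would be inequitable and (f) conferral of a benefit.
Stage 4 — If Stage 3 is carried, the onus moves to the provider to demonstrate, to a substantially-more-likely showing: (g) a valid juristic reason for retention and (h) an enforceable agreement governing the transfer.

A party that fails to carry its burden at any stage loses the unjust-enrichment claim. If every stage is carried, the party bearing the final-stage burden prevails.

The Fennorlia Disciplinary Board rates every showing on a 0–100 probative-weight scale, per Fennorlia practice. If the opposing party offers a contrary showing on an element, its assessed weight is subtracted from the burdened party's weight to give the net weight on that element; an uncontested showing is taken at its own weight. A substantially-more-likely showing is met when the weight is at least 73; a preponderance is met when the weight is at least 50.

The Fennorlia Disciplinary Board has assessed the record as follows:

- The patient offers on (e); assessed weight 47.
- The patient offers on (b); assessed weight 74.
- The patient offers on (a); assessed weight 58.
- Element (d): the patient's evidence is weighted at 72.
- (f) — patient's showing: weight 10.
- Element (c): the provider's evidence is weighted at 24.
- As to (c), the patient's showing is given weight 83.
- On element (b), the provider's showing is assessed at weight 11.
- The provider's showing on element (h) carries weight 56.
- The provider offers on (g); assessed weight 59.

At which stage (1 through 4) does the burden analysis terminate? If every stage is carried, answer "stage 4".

Stage 1 (patient, a preponderance, weight is at least 50): (a) 58 ≥ 50 — meets; (b) net 74−11=63 ≥ 50 — meets; (c) net 83−24=59 ≥ 50 — meets.
  Stage 1 is satisfied; the patient continues to bear the burden.
Stage 2 (patient, a substantially-more-likely showing, weight is at least 73): (d) 72 < 73 — fails.
  Not every element is met, so the patient fails to carry Stage 2.
So the provider prevails.

stage 2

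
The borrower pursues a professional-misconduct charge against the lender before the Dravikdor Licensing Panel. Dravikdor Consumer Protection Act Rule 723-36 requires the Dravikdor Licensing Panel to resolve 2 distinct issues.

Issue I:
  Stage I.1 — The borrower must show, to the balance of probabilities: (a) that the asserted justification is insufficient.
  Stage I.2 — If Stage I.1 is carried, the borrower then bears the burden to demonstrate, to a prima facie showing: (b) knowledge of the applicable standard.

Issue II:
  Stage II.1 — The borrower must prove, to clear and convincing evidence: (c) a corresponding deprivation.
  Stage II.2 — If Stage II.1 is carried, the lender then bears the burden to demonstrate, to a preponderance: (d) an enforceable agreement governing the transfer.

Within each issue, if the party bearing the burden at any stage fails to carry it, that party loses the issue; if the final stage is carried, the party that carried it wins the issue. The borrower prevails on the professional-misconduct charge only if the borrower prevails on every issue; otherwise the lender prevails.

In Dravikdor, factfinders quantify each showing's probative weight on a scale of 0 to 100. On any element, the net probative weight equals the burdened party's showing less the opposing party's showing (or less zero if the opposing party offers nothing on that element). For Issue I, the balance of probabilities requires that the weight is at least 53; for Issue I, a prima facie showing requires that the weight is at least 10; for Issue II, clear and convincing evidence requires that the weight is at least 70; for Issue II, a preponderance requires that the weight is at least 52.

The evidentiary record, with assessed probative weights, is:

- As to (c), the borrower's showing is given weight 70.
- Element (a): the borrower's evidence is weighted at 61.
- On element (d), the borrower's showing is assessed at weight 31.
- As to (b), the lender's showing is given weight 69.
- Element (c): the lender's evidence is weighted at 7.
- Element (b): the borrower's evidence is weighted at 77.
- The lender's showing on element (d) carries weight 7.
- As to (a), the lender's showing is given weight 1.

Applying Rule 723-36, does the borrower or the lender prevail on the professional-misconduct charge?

lender

— Issue I —
Stage I.1 — burden on borrower; standard: the balance of probabilities (weight is at least 53).
    (a): 61 − 1 = 60 ≥ 53 [met]
  Stage I.1 carried; the burden remains with the borrower.
Stage I.2 — burden on borrower; standard: a prima facie showing (weight is at least 10).
    (b): 77 − 69 = 8 < 10 [not met]
  The borrower does not carry Stage I.2.
The lender prevails on this issue.
— Issue II —
At Stage II.1 the borrower must meet clear and convincing evidence (weight is at least 70): on (c) the weight is 70 less the opposing 7 gives net 63, < 70, so (c) does not meet the standard.
  Stage II.1 not carried; the borrower fails its burden.
So the lender prevails on this issue.
Per-issue: Issue I → lender; Issue II → lender. The borrower must prevail on every issue; overall, the lender prevails.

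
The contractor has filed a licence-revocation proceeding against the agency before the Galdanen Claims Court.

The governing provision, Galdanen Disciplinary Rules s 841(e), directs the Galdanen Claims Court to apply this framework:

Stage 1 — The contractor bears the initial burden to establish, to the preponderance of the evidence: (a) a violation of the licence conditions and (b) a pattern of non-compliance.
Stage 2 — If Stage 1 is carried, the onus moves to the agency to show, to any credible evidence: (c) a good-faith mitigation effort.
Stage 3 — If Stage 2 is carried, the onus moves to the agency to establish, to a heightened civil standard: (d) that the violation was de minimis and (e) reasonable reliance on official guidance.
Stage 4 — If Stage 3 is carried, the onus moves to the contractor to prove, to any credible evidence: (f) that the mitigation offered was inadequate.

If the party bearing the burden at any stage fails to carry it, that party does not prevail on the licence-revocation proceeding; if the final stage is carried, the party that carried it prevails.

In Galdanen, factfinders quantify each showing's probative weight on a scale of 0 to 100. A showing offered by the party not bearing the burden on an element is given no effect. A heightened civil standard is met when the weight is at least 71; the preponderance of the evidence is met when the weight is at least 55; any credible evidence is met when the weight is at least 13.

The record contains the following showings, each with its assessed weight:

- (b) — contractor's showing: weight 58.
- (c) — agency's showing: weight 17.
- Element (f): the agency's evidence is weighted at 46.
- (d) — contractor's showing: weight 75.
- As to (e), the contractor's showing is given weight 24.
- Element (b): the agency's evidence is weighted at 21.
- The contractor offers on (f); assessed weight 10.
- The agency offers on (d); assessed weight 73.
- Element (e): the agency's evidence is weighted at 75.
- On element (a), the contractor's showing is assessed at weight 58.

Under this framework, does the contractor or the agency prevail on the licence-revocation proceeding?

agency

Stage 1 (contractor, the preponderance of the evidence, weight is at least 55): (a) 58 ≥ 55 — meets; (b) 58 (agency's 21 disregarded) ≥ 55 — meets.
  All elements met. The burden passes to the agency.
Stage 2 (agency, any credible evidence, weight is at least 13): (c) 17 ≥ 13 — meets.
  All elements met. The agency retains the burden for Stage 3.
Stage 3 (agency, a heightened civil standard, weight is at least 71): (d) 73 (contractor's 75 disregarded) ≥ 71 — meets; (e) 75 (contractor's 24 disregarded) ≥ 71 — meets.
  Stage 3 is satisfied; the onus moves to the contractor.
Stage 4 (contractor, any credible evidence, weight is at least 13): (f) 10 (agency's 46 disregarded) < 13 — fails.
  The contractor does not carry Stage 4.
So the agency prevails.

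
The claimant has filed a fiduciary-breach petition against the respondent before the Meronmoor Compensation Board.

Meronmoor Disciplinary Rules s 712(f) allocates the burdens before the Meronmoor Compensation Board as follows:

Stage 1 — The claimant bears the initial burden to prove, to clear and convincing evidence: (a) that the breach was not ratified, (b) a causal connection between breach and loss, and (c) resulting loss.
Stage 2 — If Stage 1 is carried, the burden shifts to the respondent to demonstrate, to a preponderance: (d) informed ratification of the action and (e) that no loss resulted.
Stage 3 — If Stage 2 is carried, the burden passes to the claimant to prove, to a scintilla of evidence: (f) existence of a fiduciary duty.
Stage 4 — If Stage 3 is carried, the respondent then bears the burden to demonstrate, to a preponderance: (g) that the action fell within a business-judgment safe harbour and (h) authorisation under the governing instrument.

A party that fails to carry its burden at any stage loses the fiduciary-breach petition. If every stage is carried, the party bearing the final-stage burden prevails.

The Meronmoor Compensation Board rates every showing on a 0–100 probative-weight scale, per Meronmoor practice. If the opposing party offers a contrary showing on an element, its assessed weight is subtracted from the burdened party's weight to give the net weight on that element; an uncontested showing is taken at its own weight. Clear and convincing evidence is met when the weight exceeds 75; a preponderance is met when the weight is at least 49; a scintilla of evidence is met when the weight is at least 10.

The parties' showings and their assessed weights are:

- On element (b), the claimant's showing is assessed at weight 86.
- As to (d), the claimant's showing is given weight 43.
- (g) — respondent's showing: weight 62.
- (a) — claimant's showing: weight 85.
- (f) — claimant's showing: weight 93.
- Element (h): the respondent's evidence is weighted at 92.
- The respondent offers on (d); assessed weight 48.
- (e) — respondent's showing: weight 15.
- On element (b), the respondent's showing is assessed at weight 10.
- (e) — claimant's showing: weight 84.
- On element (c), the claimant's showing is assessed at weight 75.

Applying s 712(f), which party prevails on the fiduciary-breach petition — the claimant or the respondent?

respondent

At Stage 1 the claimant must meet clear and convincing evidence (weight exceeds 75): on (a) the weight is 85, > 75, so (a) meets the standard; on (b) the weight is 86 less the opposing 10 gives net 76, > 75, so (b) meets the standard; on (c) the weight is 75, which does not exceed 75, so (c) does not meet the standard.
  Stage 1 not carried; the claimant fails its burden.
The respondent prevails.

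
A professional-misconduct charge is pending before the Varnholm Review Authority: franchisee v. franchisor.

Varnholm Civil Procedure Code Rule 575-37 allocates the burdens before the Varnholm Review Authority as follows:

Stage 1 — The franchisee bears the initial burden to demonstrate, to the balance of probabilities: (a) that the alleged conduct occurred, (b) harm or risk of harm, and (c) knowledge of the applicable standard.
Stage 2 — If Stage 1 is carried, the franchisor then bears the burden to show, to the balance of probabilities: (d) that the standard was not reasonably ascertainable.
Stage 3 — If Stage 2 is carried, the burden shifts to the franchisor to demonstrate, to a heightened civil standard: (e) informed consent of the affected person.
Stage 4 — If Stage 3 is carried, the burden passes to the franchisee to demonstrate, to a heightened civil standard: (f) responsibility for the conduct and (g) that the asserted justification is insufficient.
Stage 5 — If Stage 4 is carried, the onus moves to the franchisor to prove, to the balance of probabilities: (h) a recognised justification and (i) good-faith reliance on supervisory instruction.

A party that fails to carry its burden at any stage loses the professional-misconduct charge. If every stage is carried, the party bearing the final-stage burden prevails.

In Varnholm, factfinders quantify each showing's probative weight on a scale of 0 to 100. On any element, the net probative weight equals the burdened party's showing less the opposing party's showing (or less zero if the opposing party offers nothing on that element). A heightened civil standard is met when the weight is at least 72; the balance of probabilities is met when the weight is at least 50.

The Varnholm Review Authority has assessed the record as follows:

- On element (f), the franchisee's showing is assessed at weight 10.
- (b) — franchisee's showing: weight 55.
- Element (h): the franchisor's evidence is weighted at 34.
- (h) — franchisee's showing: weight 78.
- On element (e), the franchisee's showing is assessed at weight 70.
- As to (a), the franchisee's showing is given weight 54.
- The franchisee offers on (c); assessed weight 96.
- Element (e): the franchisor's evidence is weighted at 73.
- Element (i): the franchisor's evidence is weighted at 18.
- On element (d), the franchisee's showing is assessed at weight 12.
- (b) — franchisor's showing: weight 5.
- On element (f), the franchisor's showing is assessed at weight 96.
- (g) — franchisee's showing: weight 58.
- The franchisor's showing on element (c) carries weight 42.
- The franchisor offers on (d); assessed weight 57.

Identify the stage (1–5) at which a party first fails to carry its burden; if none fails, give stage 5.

Stage 1 — burden on franchisee; standard: the balance of probabilities (weight is at least 50).
    (a): 54 ≥ 50 [met]
    (b): 55 − 5 = 50 ≥ 50 [met]
    (c): 96 − 42 = 54 ≥ 50 [met]
  The franchisee carries Stage 1; the franchisor now bears the burden.
Stage 2 — burden on franchisor; standard: the balance of probabilities (weight is at least 50).
    (d): 57 − 12 = 45 < 50 [not met]
  The franchisor does not carry Stage 2.
The analysis ends at Stage 2; the franchisee prevails.

stage 2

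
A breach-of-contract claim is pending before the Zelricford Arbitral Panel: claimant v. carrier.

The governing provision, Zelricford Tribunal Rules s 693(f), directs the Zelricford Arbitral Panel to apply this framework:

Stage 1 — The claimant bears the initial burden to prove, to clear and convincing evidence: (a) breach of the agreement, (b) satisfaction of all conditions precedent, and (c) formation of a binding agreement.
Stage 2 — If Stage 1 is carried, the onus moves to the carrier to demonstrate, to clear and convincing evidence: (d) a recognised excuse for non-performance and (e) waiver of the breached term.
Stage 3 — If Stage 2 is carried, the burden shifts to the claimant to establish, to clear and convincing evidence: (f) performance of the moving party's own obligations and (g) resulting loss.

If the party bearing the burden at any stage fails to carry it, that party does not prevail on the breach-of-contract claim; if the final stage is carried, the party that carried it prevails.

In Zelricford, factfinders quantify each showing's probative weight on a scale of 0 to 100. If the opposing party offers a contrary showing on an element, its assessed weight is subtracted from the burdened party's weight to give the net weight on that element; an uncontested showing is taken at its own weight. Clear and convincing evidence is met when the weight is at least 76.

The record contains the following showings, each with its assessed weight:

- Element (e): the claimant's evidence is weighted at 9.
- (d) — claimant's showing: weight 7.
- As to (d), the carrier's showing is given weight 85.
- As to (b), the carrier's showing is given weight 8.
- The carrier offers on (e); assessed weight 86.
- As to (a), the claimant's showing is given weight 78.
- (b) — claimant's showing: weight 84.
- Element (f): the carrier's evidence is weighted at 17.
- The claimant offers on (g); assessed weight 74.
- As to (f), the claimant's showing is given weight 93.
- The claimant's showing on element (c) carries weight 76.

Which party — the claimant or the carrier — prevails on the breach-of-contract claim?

Stage 1 (claimant, clear and convincing evidence, weight is at least 76): (a) 78 ≥ 76 — meets; (b) net 84−8=76 ≥ 76 — meets; (c) 76 ≥ 76 — meets.
  Stage 1 is satisfied; the onus moves to the carrier.
Stage 2 (carrier, clear and convincing evidence, weight is at least 76): (d) net 85−7=78 ≥ 76 — meets; (e) net 86−9=77 ≥ 76 — meets.
  Stage 2 is satisfied; the onus moves to the claimant.
Stage 3 (claimant, clear and convincing evidence, weight is at least 76): (f) net 93−17=76 ≥ 76 — meets; (g) 74 < 76 — fails.
  Not every element is met, so the claimant fails to carry Stage 3.
So the carrier prevails.

carrier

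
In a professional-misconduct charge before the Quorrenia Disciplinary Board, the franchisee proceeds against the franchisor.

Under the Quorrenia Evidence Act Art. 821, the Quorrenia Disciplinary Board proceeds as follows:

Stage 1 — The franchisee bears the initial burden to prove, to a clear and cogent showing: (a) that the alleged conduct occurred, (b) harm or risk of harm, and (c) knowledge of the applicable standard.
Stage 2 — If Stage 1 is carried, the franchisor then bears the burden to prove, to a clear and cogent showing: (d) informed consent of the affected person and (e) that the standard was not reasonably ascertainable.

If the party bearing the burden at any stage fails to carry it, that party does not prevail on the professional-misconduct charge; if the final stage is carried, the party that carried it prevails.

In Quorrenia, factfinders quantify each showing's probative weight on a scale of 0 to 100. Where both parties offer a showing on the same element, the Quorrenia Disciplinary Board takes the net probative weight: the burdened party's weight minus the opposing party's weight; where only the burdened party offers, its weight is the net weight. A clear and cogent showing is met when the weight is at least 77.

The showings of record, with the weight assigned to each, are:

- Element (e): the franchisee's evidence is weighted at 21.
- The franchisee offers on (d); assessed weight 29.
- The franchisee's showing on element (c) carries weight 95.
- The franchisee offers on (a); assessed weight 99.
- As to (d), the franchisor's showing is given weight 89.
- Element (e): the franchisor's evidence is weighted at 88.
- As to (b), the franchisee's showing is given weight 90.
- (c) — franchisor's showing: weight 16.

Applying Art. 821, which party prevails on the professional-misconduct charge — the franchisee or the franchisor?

franchisee

At Stage 1 the franchisee must meet a clear and cogent showing (weight is at least 77): on (a) the weight is 99, which does reach 77, so (a) meets the standard; on (b) the weight is 90, which does reach 77, so (b) meets the standard; on (c) the weight is 95 less the opposing 16 gives net 79, ≥ 77, so (c) meets the standard.
  The franchisee carries Stage 1; the franchisor now bears the burden.
At Stage 2 the franchisor must meet a clear and cogent showing (weight is at least 77): on (d) the weight is 89 less the opposing 29 gives net 60, which does not reach 77, so (d) does not meet the standard; on (e) the weight is 88 less the opposing 21 gives net 67, < 77, so (e) does not meet the standard.
  Stage 2 not carried; the franchisor fails its burden.
So the franchisee prevails.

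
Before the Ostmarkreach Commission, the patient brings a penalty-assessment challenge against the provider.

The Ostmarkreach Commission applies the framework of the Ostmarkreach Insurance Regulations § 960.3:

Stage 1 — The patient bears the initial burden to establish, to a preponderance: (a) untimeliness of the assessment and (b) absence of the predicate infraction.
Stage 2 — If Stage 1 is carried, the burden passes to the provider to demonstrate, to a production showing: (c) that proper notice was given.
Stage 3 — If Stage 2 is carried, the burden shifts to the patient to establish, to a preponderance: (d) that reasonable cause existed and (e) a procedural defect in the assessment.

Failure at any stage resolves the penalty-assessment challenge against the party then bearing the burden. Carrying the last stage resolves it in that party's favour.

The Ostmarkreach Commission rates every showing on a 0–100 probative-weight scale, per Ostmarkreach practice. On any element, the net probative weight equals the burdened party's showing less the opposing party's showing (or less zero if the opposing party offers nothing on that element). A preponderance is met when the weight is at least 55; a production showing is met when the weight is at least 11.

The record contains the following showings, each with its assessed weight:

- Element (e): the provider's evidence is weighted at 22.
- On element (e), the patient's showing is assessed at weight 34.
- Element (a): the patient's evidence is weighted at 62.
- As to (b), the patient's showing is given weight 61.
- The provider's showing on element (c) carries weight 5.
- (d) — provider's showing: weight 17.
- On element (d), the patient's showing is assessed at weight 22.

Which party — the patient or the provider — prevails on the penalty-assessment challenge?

patient

At Stage 1 the patient must meet a preponderance (weight is at least 55): on (a) the weight is 62, which does reach 55, so (a) meets the standard; on (b) the weight is 61, which does reach 55, so (b) meets the standard.
  The patient carries Stage 1; the provider now bears the burden.
At Stage 2 the provider must meet a production showing (weight is at least 11): on (c) the weight is 5, < 11, so (c) does not meet the standard.
  Stage 2 not carried; the provider fails its burden.
The patient prevails.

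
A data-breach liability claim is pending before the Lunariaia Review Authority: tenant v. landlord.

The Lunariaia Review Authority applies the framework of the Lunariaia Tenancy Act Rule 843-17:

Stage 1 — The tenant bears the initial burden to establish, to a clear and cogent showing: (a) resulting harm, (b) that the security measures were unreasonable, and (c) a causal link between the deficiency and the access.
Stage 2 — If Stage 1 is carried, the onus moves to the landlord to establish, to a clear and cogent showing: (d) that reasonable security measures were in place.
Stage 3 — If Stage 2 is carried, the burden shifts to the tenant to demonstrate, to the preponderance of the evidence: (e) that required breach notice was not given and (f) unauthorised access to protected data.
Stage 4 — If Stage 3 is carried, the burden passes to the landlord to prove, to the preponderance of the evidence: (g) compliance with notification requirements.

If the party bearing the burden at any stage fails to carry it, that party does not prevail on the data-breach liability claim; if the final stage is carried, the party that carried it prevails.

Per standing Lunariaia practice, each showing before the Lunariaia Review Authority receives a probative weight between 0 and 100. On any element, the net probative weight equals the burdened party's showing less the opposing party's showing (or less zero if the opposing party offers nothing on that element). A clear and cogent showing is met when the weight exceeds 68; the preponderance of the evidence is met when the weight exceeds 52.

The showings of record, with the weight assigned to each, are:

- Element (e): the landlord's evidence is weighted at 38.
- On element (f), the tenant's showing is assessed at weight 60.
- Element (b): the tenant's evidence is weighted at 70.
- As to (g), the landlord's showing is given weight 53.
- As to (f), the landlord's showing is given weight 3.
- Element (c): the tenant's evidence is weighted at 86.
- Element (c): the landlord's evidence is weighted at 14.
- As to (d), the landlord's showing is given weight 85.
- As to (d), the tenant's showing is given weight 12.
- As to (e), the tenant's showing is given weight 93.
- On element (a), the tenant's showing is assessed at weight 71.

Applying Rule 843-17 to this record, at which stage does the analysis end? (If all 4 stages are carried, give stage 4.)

Stage 1 (tenant, a clear and cogent showing, weight exceeds 68): (a) 71 > 68 — meets; (b) 70 > 68 — meets; (c) net 86−14=72 > 68 — meets.
  All elements met. The burden passes to the landlord.
Stage 2 (landlord, a clear and cogent showing, weight exceeds 68): (d) net 85−12=73 > 68 — meets.
  Stage 2 carried; the burden shifts to the tenant.
Stage 3 (tenant, the preponderance of the evidence, weight exceeds 52): (e) net 93−38=55 > 52 — meets; (f) net 60−3=57 > 52 — meets.
  The tenant carries Stage 3; the landlord now bears the burden.
Stage 4 (landlord, the preponderance of the evidence, weight exceeds 52): (g) 53 > 52 — meets.
  All elements met at the final stage.
All stages carried — the landlord prevails.

stage 4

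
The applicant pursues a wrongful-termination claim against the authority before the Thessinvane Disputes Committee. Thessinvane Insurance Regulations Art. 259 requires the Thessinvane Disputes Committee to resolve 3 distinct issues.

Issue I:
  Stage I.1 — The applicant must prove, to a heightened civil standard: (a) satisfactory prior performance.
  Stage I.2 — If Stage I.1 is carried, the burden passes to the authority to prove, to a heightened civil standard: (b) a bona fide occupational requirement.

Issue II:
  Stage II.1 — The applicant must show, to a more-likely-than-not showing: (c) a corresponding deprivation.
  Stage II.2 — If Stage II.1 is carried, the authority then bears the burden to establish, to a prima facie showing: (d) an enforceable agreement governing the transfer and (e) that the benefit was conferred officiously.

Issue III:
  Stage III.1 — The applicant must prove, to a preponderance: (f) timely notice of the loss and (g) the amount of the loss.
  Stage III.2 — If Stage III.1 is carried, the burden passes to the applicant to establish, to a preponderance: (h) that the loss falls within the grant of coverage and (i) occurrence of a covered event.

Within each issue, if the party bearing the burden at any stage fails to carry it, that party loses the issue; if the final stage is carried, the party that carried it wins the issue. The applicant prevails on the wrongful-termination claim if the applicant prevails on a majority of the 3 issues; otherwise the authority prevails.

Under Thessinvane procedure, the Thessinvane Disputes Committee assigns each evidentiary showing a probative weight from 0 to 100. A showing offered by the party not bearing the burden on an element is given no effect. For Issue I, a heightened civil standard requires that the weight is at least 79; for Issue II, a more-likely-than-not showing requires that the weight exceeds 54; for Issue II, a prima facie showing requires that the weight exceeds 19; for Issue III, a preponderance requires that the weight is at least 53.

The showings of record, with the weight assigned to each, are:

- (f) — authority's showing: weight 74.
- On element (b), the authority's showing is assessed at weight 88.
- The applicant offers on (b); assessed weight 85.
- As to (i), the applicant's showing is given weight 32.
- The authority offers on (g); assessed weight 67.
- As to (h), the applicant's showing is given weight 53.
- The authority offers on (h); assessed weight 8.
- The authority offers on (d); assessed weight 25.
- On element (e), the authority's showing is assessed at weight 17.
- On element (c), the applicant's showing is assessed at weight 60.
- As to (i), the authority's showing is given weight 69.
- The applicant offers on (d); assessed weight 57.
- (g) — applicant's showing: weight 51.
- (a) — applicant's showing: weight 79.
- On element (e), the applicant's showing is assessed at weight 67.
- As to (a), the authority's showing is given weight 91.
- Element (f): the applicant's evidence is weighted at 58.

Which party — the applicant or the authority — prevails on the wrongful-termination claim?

— Issue I —
Stage I.1 — burden on applicant; standard: a heightened civil standard (weight is at least 79).
    (a): 79 (authority's 91 disregarded) ≥ 79 [met]
  All elements met. The burden passes to the authority.
Stage I.2 — burden on authority; standard: a heightened civil standard (weight is at least 79).
    (b): 88 (applicant's 85 disregarded) ≥ 79 [met]
  All elements met at the final stage.
All stages carried — the authority prevails on this issue.
— Issue II —
Stage II.1 — burden on applicant; standard: a more-likely-than-not showing (weight exceeds 54).
    (c): 60 > 54 [met]
  Stage II.1 is satisfied; the onus moves to the authority.
Stage II.2 — burden on authority; standard: a prima facie showing (weight exceeds 19).
    (d): 25 (applicant's 57 disregarded) > 19 [met]
    (e): 17 (applicant's 67 disregarded) ≤ 19 [not met]
  Not every element is met, so the authority fails to carry Stage II.2.
So the applicant prevails on this issue.
— Issue III —
At Stage III.1 the applicant must meet a preponderance (weight is at least 53): on (f) the weight is 58 (the authority's 74 is given no effect), which does reach 53, so (f) meets the standard; on (g) the weight is 51 (the authority's 67 is given no effect), < 53, so (g) does not meet the standard.
  Stage III.1 not carried; the applicant fails its burden.
The authority prevails on this issue.
Per-issue: Issue I → authority; Issue II → applicant; Issue III → authority. The applicant must prevail on a majority of issues; overall, the authority prevails.

authority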